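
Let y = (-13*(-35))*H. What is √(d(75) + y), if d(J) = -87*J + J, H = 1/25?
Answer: I*√160795/5 ≈ 80.198*I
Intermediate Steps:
H = 1/25 ≈ 0.040000
y = 91/5 (y = -13*(-35)*(1/25) = 455*(1/25) = 91/5 ≈ 18.200)
d(J) = -86*J
√(d(75) + y) = √(-86*75 + 91/5) = √(-6450 + 91/5) = √(-32159/5) = I*√160795/5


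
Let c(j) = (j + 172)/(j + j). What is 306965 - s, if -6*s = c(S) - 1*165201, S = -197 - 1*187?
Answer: 321905141/1152 ≈ 2.7943e+5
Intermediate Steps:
S = -384 (S = -197 - 187 = -384)
c(j) = (172 + j)/(2*j) (c(j) = (172 + j)/((2*j)) = (172 + j)*(1/(2*j)) = (172 + j)/(2*j))
s = 31718539/1152 (s = -((1/2)*(172 - 384)/(-384) - 1*165201)/6 = -((1/2)*(-1/384)*(-212) - 165201)/6 = -(53/192 - 165201)/6 = -1/6*(-31718539/192) = 31718539/1152 ≈ 27533.)
306965 - s = 306965 - 1*31718539/1152 = 306965 - 31718539/1152 = 321905141/1152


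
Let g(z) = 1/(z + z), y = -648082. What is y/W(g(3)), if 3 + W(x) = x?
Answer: 3888492/17 ≈ 2.2873e+5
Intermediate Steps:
g(z) = 1/(2*z)
W(x) = -3 + x
y/W(g(3)) = -648082/(-3 + (½)/3) = -648082/(-3 + (½)*(⅓)) = -648082/(-3 + ⅙) = -648082/(-17/6) = -648082*(-6/17) = 3888492/17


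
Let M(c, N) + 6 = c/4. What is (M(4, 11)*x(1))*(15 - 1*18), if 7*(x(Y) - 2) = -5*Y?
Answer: 135/7 ≈ 19.286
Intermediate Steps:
x(Y) = 2 - 5*Y/7 (x(Y) = 2 + (-5*Y)/7 = 2 - 5*Y/7)
M(c, N) = -6 + c/4
(M(4, 11)*x(1))*(15 - 1*18) = ((-6 + (1/4)*4)*(2 - 5/7*1))*(15 - 1*18) = ((-6 + 1)*(2 - 5/7))*(15 - 18) = -5*9/7*(-3) = -45/7*(-3) = 135/7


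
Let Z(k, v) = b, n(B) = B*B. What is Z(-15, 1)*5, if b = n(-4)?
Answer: 80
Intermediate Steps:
n(B) = B²
b = 16 (b = (-4)² = 16)
Z(k, v) = 16
Z(-15, 1)*5 = 16*5 = 80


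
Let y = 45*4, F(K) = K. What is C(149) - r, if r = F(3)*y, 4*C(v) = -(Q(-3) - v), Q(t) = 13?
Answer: -506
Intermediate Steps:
y = 180
C(v) = -13/4 + v/4 (C(v) = (-(13 - v))/4 = (-13 + v)/4 = -13/4 + v/4)
r = 540 (r = 3*180 = 540)
C(149) - r = (-13/4 + (1/4)*149) - 1*540 = (-13/4 + 149/4) - 540 = 34 - 540 = -506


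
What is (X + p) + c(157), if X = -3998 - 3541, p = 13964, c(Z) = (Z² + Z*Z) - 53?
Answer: 55670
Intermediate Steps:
c(Z) = -53 + 2*Z² (c(Z) = (Z² + Z²) - 53 = 2*Z² - 53 = -53 + 2*Z²)
X = -7539
(X + p) + c(157) = (-7539 + 13964) + (-53 + 2*157²) = 6425 + (-53 + 2*24649) = 6425 + (-53 + 49298) = 6425 + 49245 = 55670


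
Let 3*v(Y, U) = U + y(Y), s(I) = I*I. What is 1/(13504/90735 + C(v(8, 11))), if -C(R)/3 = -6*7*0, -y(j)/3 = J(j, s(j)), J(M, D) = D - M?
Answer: 90735/13504 ≈ 6.7191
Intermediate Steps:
s(I) = I²
y(j) = -3*j² + 3*j (y(j) = -3*(j² - j) = -3*j² + 3*j)
v(Y, U) = U/3 + Y*(1 - Y) (v(Y, U) = (U + 3*Y*(1 - Y))/3 = U/3 + Y*(1 - Y))
C(R) = 0 (C(R) = -3*(-6*7)*0 = -(-126)*0 = -3*0 = 0)
1/(13504/90735 + C(v(8, 11))) = 1/(13504/90735 + 0) = 1/(13504/90735) = 90735/13504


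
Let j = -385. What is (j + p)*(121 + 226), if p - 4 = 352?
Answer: -10063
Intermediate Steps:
p = 356 (p = 4 + 352 = 356)
(j + p)*(121 + 226) = (-385 + 356)*(121 + 226) = -29*347 = -10063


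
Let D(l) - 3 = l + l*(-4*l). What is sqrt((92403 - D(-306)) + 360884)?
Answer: 19*sqrt(2294) ≈ 910.02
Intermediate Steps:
D(l) = 3 + l - 4*l**2 (D(l) = 3 + (l + l*(-4*l)) = 3 + (l - 4*l**2) = 3 + l - 4*l**2)
sqrt((92403 - D(-306)) + 360884) = sqrt((92403 - (3 - 306 - 4*(-306)**2)) + 360884) = sqrt((92403 - (3 - 306 - 4*93636)) + 360884) = sqrt((92403 - (3 - 306 - 374544)) + 360884) = sqrt((92403 - 1*(-374847)) + 360884) = sqrt((92403 + 374847) + 360884) = sqrt(467250 + 360884) = sqrt(828134) = 19*sqrt(2294)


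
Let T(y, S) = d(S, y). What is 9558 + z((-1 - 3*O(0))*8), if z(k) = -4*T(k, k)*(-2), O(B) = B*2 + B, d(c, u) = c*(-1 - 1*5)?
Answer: 9942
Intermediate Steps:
d(c, u) = -6*c (d(c, u) = c*(-1 - 5) = c*(-6) = -6*c)
O(B) = 3*B (O(B) = 2*B + B = 3*B)
T(y, S) = -6*S
z(k) = -48*k (z(k) = -(-24)*k*(-2) = (24*k)*(-2) = -48*k)
9558 + z((-1 - 3*O(0))*8) = 9558 - 48*(-1 - 9*0)*8 = 9558 - 48*(-1 - 3*0)*8 = 9558 - 48*(-1 + 0)*8 = 9558 - (-48)*8 = 9558 - 48*(-8) = 9558 + 384 = 9942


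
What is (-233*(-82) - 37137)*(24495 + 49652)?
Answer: -1336944557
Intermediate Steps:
(-233*(-82) - 37137)*(24495 + 49652) = (19106 - 37137)*74147 = -18031*74147 = -1336944557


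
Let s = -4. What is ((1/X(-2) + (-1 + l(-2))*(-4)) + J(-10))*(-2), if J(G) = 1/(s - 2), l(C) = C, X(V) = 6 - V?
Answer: -287/12 ≈ -23.917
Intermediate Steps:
J(G) = -⅙ (J(G) = 1/(-4 - 2) = 1/(-6) = -⅙)
((1/X(-2) + (-1 + l(-2))*(-4)) + J(-10))*(-2) = ((1/(6 - 1*(-2)) + (-1 - 2)*(-4)) - ⅙)*(-2) = ((1/(6 + 2) - 3*(-4)) - ⅙)*(-2) = ((1/8 + 12) - ⅙)*(-2) = ((⅛ + 12) - ⅙)*(-2) = (97/8 - ⅙)*(-2) = (287/24)*(-2) = -287/12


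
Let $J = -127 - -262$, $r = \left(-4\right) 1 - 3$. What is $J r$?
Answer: $-945$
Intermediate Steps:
$r = -7$ ($r = -4 - 3 = -7$)
$J = 135$ ($J = -127 + 262 = 135$)
$J r = 135 \left(-7\right) = -945$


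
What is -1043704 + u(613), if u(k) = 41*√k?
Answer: -1043704 + 41*√613 ≈ -1.0427e+6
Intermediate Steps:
-1043704 + u(613) = -1043704 + 41*√613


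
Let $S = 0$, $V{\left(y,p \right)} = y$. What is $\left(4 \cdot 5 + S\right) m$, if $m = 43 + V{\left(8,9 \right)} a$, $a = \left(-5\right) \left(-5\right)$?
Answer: $4860$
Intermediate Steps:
$a = 25$
$m = 243$ ($m = 43 + 8 \cdot 25 = 43 + 200 = 243$)
$\left(4 \cdot 5 + S\right) m = \left(4 \cdot 5 + 0\right) 243 = \left(20 + 0\right) 243 = 20 \cdot 243 = 4860$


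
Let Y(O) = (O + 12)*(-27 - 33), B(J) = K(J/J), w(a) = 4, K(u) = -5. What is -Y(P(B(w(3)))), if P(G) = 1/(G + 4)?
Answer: 660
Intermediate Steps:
B(J) = -5
P(G) = 1/(4 + G)
Y(O) = -720 - 60*O (Y(O) = (12 + O)*(-60) = -720 - 60*O)
-Y(P(B(w(3)))) = -(-720 - 60/(4 - 5)) = -(-720 - 60/(-1)) = -(-720 - 60*(-1)) = -(-720 + 60) = -1*(-660) = 660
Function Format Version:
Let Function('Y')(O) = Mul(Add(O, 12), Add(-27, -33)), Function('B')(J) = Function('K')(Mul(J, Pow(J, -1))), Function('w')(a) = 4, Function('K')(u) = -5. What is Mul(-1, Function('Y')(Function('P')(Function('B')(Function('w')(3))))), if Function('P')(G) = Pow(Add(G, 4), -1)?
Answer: 660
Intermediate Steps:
Function('B')(J) = -5
Function('P')(G) = Pow(Add(4, G), -1)
Function('Y')(O) = Add(-720, Mul(-60, O)) (Function('Y')(O) = Mul(Add(12, O), -60) = Add(-720, Mul(-60, O)))
Mul(-1, Function('Y')(Function('P')(Function('B')(Function('w')(3))))) = Mul(-1, Add(-720, Mul(-60, Pow(Add(4, -5), -1)))) = Mul(-1, Add(-720, Mul(-60, Pow(-1, -1)))) = Mul(-1, Add(-720, Mul(-60, -1))) = Mul(-1, Add(-720, 60)) = Mul(-1, -660) = 660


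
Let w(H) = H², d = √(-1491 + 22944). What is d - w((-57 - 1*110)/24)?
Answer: -27889/576 + √21453 ≈ 98.050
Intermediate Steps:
d = √21453 ≈ 146.47
d - w((-57 - 1*110)/24) = √21453 - ((-57 - 1*110)/24)² = √21453 - ((-57 - 110)*(1/24))² = √21453 - (-167*1/24)² = √21453 - (-167/24)² = √21453 - 1*27889/576 = √21453 - 27889/576 = -27889/576 + √21453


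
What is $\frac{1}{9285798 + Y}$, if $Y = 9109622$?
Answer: $\frac{1}{18395420} \approx 5.4361 \cdot 10^{-8}$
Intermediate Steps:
$\frac{1}{9285798 + Y} = \frac{1}{9285798 + 9109622} = \frac{1}{18395420}$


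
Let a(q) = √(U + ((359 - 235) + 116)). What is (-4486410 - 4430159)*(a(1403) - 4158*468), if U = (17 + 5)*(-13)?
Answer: 17351143946136 - 8916569*I*√46 ≈ 1.7351e+13 - 6.0475e+7*I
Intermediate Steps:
U = -286 (U = 22*(-13) = -286)
a(q) = I*√46 (a(q) = √(-286 + ((359 - 235) + 116)) = √(-286 + (124 + 116)) = √(-286 + 240) = √(-46) = I*√46)
(-4486410 - 4430159)*(a(1403) - 4158*468) = (-4486410 - 4430159)*(I*√46 - 4158*468) = -8916569*(I*√46 - 1945944) = -8916569*(-1945944 + I*√46) = 17351143946136 - 8916569*I*√46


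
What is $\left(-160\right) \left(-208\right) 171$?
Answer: $5690880$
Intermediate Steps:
$\left(-160\right) \left(-208\right) 171 = 33280 \cdot 171 = 5690880$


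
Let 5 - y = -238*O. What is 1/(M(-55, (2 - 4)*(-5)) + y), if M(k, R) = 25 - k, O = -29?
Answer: -1/6817 ≈ -0.00014669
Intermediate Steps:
y = -6897 (y = 5 - (-238)*(-29) = 5 - 1*6902 = 5 - 6902 = -6897)
1/(M(-55, (2 - 4)*(-5)) + y) = 1/((25 - 1*(-55)) - 6897) = 1/((25 + 55) - 6897) = 1/(80 - 6897) = 1/(-6817) = -1/6817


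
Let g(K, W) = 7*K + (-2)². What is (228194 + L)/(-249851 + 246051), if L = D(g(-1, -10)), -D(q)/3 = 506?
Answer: -56669/950 ≈ -59.652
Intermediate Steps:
g(K, W) = 4 + 7*K (g(K, W) = 7*K + 4 = 4 + 7*K)
D(q) = -1518 (D(q) = -3*506 = -1518)
L = -1518
(228194 + L)/(-249851 + 246051) = (228194 - 1518)/(-249851 + 246051) = 226676/(-3800) = 226676*(-1/3800) = -56669/950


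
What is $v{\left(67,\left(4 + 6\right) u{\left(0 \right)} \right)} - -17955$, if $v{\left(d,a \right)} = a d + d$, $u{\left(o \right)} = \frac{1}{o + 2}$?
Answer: $18357$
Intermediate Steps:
$u{\left(o \right)} = \frac{1}{2 + o}$
$v{\left(d,a \right)} = d + a d$
$v{\left(67,\left(4 + 6\right) u{\left(0 \right)} \right)} - -17955 = 67 \left(1 + \frac{4 + 6}{2 + 0}\right) - -17955 = 67 \left(1 + \frac{10}{2}\right) + 17955 = 67 \left(1 + 10 \cdot \frac{1}{2}\right) + 17955 = 67 \left(1 + 5\right) + 17955 = 67 \cdot 6 + 17955 = 402 + 17955 = 18357$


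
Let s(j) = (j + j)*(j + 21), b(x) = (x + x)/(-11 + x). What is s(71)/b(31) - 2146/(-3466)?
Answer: 226432383/53723 ≈ 4214.8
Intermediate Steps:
b(x) = 2*x/(-11 + x) (b(x) = (2*x)/(-11 + x) = 2*x/(-11 + x))
s(j) = 2*j*(21 + j) (s(j) = (2*j)*(21 + j) = 2*j*(21 + j))
s(71)/b(31) - 2146/(-3466) = (2*71*(21 + 71))/((2*31/(-11 + 31))) - 2146/(-3466) = (2*71*92)/((2*31/20)) - 2146*(-1/3466) = 13064/((2*31*(1/20))) + 1073/1733 = 13064/(31/10) + 1073/1733 = 13064*(10/31) + 1073/1733 = 130640/31 + 1073/1733 = 226432383/53723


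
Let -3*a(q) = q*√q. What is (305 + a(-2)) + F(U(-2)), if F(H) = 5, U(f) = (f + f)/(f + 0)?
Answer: 310 + 2*I*√2/3 ≈ 310.0 + 0.94281*I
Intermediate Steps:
a(q) = -q^(3/2)/3 (a(q) = -q*√q/3 = -q^(3/2)/3)
U(f) = 2 (U(f) = (2*f)/f = 2)
(305 + a(-2)) + F(U(-2)) = (305 - (-2)*I*√2/3) + 5 = (305 + 2*I*√2/3) + 5 = 310 + 2*I*√2/3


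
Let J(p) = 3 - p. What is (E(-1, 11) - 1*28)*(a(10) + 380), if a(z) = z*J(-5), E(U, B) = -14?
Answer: -19320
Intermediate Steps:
a(z) = 8*z (a(z) = z*(3 - 1*(-5)) = z*(3 + 5) = z*8 = 8*z)
(E(-1, 11) - 1*28)*(a(10) + 380) = (-14 - 1*28)*(8*10 + 380) = (-14 - 28)*(80 + 380) = -42*460 = -19320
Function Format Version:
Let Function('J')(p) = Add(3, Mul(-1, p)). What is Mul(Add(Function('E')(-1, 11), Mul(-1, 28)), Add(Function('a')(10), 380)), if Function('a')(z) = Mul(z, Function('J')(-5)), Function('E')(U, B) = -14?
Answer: -19320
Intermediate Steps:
Function('a')(z) = Mul(8, z) (Function('a')(z) = Mul(z, Add(3, Mul(-1, -5))) = Mul(z, Add(3, 5)) = Mul(z, 8) = Mul(8, z))
Mul(Add(Function('E')(-1, 11), Mul(-1, 28)), Add(Function('a')(10), 380)) = Mul(Add(-14, Mul(-1, 28)), Add(Mul(8, 10), 380)) = Mul(Add(-14, -28), Add(80, 380)) = Mul(-42, 460) = -19320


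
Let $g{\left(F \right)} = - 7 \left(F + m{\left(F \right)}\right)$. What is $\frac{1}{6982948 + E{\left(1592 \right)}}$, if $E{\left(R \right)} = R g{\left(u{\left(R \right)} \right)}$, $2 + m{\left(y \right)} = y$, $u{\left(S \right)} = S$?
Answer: $- \frac{1}{28477260} \approx -3.5116 \cdot 10^{-8}$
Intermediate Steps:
$m{\left(y \right)} = -2 + y$
$g{\left(F \right)} = 14 - 14 F$ ($g{\left(F \right)} = - 7 \left(F + \left(-2 + F\right)\right) = - 7 \left(-2 + 2 F\right) = 14 - 14 F$)
$E{\left(R \right)} = R \left(14 - 14 R\right)$
$\frac{1}{6982948 + E{\left(1592 \right)}} = \frac{1}{6982948 + 14 \cdot 1592 \left(1 - 1592\right)} = \frac{1}{6982948 + 14 \cdot 1592 \left(-1591\right)} = \frac{1}{6982948 - 35460208} = \frac{1}{-28477260} = - \frac{1}{28477260}$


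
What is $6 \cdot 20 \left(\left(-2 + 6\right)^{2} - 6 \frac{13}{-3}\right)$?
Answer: $5040$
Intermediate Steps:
$6 \cdot 20 \left(\left(-2 + 6\right)^{2} - 6 \frac{13}{-3}\right) = 120 \left(4^{2} - 6 \cdot 13 \left(- \frac{1}{3}\right)\right) = 120 \left(16 - -26\right) = 120 \left(16 + 26\right) = 120 \cdot 42 = 5040$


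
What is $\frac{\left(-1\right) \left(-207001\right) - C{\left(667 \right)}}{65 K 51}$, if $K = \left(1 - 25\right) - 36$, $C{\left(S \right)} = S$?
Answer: $- \frac{11463}{11050} \approx -1.0374$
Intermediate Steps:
$K = -60$ ($K = -24 - 36 = -60$)
$\frac{\left(-1\right) \left(-207001\right) - C{\left(667 \right)}}{65 K 51} = \frac{\left(-1\right) \left(-207001\right) - 667}{65 \left(-60\right) 51} = \frac{207001 - 667}{\left(-3900\right) 51} = \frac{206334}{-198900} = 206334 \left(- \frac{1}{198900}\right) = - \frac{11463}{11050}$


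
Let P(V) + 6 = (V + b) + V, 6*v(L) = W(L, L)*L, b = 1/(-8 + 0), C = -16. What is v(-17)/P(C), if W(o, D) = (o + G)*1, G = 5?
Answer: -272/305 ≈ -0.89180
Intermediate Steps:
W(o, D) = 5 + o (W(o, D) = (o + 5)*1 = (5 + o)*1 = 5 + o)
b = -⅛ (b = 1/(-8) = -⅛ ≈ -0.12500)
v(L) = L*(5 + L)/6 (v(L) = ((5 + L)*L)/6 = (L*(5 + L))/6 = L*(5 + L)/6)
P(V) = -49/8 + 2*V (P(V) = -6 + ((V - ⅛) + V) = -6 + ((-⅛ + V) + V) = -6 + (-⅛ + 2*V) = -49/8 + 2*V)
v(-17)/P(C) = ((⅙)*(-17)*(5 - 17))/(-49/8 + 2*(-16)) = ((⅙)*(-17)*(-12))/(-49/8 - 32) = 34/(-305/8) = 34*(-8/305) = -272/305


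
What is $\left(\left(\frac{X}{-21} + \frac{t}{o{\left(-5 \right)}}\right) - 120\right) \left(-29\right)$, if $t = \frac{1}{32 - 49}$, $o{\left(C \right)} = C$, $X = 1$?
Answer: $\frac{6213656}{1785} \approx 3481.0$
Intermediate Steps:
$t = - \frac{1}{17}$ ($t = \frac{1}{-17} = - \frac{1}{17} \approx -0.058824$)
$\left(\left(\frac{X}{-21} + \frac{t}{o{\left(-5 \right)}}\right) - 120\right) \left(-29\right) = \left(\left(1 \frac{1}{-21} - \frac{1}{17 \left(-5\right)}\right) - 120\right) \left(-29\right) = \left(\left(1 \left(- \frac{1}{21}\right) - - \frac{1}{85}\right) - 120\right) \left(-29\right) = \left(\left(- \frac{1}{21} + \frac{1}{85}\right) - 120\right) \left(-29\right) = \left(- \frac{64}{1785} - 120\right) \left(-29\right) = \left(- \frac{214264}{1785}\right) \left(-29\right) = \frac{6213656}{1785}$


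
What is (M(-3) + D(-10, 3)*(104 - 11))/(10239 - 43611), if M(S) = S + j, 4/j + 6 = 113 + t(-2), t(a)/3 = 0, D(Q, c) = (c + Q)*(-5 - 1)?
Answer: -417625/3570804 ≈ -0.11696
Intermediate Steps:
D(Q, c) = -6*Q - 6*c (D(Q, c) = (Q + c)*(-6) = -6*Q - 6*c)
t(a) = 0 (t(a) = 3*0 = 0)
j = 4/107 (j = 4/(-6 + (113 + 0)) = 4/(-6 + 113) = 4/107 ≈ 0.037383)
M(S) = 4/107 + S (M(S) = S + 4/107 = 4/107 + S)
(M(-3) + D(-10, 3)*(104 - 11))/(10239 - 43611) = ((4/107 - 3) + (-6*(-10) - 6*3)*(104 - 11))/(10239 - 43611) = (-317/107 + (60 - 18)*93)/(-33372) = (-317/107 + 42*93)*(-1/33372) = (-317/107 + 3906)*(-1/33372) = (417625/107)*(-1/33372) = -417625/3570804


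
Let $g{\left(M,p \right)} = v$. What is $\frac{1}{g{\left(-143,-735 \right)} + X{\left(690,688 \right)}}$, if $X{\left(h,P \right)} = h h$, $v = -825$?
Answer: $\frac{1}{475275} \approx 2.104 \cdot 10^{-6}$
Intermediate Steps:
$X{\left(h,P \right)} = h^{2}$
$g{\left(M,p \right)} = -825$
$\frac{1}{g{\left(-143,-735 \right)} + X{\left(690,688 \right)}} = \frac{1}{-825 + 690^{2}} = \frac{1}{-825 + 476100} = \frac{1}{475275}$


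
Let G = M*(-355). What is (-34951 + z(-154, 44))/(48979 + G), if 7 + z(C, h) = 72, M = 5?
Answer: -17443/23602 ≈ -0.73905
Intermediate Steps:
z(C, h) = 65 (z(C, h) = -7 + 72 = 65)
G = -1775 (G = 5*(-355) = -1775)
(-34951 + z(-154, 44))/(48979 + G) = (-34951 + 65)/(48979 - 1775) = -34886/47204 = -34886*1/47204 = -17443/23602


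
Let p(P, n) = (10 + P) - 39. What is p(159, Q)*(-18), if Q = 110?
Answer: -2340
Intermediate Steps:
p(P, n) = -29 + P
p(159, Q)*(-18) = (-29 + 159)*(-18) = 130*(-18) = -2340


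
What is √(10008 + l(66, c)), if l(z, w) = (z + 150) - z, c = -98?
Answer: √10158 ≈ 100.79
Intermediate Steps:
l(z, w) = 150 (l(z, w) = (150 + z) - z = 150)
√(10008 + l(66, c)) = √(10008 + 150) = √10158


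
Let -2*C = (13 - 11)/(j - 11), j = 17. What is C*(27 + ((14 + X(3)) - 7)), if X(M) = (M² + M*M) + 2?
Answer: -9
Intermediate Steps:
X(M) = 2 + 2*M² (X(M) = (M² + M²) + 2 = 2*M² + 2 = 2 + 2*M²)
C = -⅙ (C = -(13 - 11)/(2*(17 - 11)) = -1/6 = -½*⅓ = -⅙ ≈ -0.16667)
C*(27 + ((14 + X(3)) - 7)) = -(27 + ((14 + (2 + 2*3²)) - 7))/6 = -(27 + ((14 + (2 + 2*9)) - 7))/6 = -(27 + ((14 + (2 + 18)) - 7))/6 = -(27 + ((14 + 20) - 7))/6 = -(27 + (34 - 7))/6 = -(27 + 27)/6 = -⅙*54 = -9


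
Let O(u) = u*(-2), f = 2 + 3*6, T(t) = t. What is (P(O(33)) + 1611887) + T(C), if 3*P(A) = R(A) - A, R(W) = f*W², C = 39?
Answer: 1640988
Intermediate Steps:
f = 20 (f = 2 + 18 = 20)
O(u) = -2*u
R(W) = 20*W²
P(A) = -A/3 + 20*A²/3 (P(A) = (20*A² - A)/3 = (-A + 20*A²)/3 = -A/3 + 20*A²/3)
(P(O(33)) + 1611887) + T(C) = ((-2*33)*(-1 + 20*(-2*33))/3 + 1611887) + 39 = ((⅓)*(-66)*(-1 + 20*(-66)) + 1611887) + 39 = ((⅓)*(-66)*(-1 - 1320) + 1611887) + 39 = ((⅓)*(-66)*(-1321) + 1611887) + 39 = (29062 + 1611887) + 39 = 1640949 + 39 = 1640988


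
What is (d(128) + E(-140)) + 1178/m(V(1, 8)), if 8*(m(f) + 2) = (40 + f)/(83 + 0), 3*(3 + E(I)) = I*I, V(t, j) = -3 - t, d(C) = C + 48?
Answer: 311147/51 ≈ 6100.9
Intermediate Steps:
d(C) = 48 + C
E(I) = -3 + I²/3 (E(I) = -3 + (I*I)/3 = -3 + I²/3)
m(f) = -161/83 + f/664 (m(f) = -2 + ((40 + f)/(83 + 0))/8 = -2 + ((40 + f)/83)/8 = -2 + ((40 + f)*(1/83))/8 = -2 + (40/83 + f/83)/8 = -2 + (5/83 + f/664) = -161/83 + f/664)
(d(128) + E(-140)) + 1178/m(V(1, 8)) = ((48 + 128) + (-3 + (⅓)*(-140)²)) + 1178/(-161/83 + (-3 - 1*1)/664) = (176 + (-3 + (⅓)*19600)) + 1178/(-161/83 + (-3 - 1)/664) = (176 + (-3 + 19600/3)) + 1178/(-161/83 + (1/664)*(-4)) = (176 + 19591/3) + 1178/(-161/83 - 1/166) = 20119/3 + 1178/(-323/166) = 20119/3 + 1178*(-166/323) = 20119/3 - 10292/17 = 311147/51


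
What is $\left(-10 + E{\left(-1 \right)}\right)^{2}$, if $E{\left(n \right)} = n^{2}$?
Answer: $81$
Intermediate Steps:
$\left(-10 + E{\left(-1 \right)}\right)^{2} = \left(-10 + \left(-1\right)^{2}\right)^{2} = \left(-10 + 1\right)^{2} = \left(-9\right)^{2} = 81$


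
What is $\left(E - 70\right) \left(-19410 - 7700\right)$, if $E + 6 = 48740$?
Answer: $-1319281040$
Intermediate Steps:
$E = 48734$ ($E = -6 + 48740 = 48734$)
$\left(E - 70\right) \left(-19410 - 7700\right) = \left(48734 - 70\right) \left(-19410 - 7700\right) = 48664 \left(-27110\right) = -1319281040$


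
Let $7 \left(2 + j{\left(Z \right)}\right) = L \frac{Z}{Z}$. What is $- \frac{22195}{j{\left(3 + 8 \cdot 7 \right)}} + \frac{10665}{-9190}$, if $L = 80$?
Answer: $- \frac{71425412}{30327} \approx -2355.2$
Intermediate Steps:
$j{\left(Z \right)} = \frac{66}{7}$ ($j{\left(Z \right)} = -2 + \frac{80 \frac{Z}{Z}}{7} = -2 + \frac{80 \cdot 1}{7} = -2 + \frac{1}{7} \cdot 80 = -2 + \frac{80}{7} = \frac{66}{7}$)
$- \frac{22195}{j{\left(3 + 8 \cdot 7 \right)}} + \frac{10665}{-9190} = - \frac{22195}{\frac{66}{7}} + \frac{10665}{-9190} = \left(-22195\right) \frac{7}{66} + 10665 \left(- \frac{1}{9190}\right) = - \frac{155365}{66} - \frac{2133}{1838} = - \frac{71425412}{30327}$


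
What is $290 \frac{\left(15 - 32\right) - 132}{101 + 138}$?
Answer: $- \frac{43210}{239} \approx -180.79$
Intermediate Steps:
$290 \frac{\left(15 - 32\right) - 132}{101 + 138} = 290 \frac{\left(15 - 32\right) - 132}{239} = 290 \left(-17 - 132\right) \frac{1}{239} = 290 \left(\left(-149\right) \frac{1}{239}\right) = 290 \left(- \frac{149}{239}\right) = - \frac{43210}{239}$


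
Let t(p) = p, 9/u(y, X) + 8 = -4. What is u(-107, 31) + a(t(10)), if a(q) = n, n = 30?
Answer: 117/4 ≈ 29.250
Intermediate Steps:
u(y, X) = -¾ (u(y, X) = 9/(-8 - 4) = 9/(-12) = 9*(-1/12) = -¾)
a(q) = 30
u(-107, 31) + a(t(10)) = -¾ + 30 = 117/4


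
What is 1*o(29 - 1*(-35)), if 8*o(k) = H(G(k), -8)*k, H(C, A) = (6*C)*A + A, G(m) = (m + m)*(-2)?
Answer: 98240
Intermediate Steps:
G(m) = -4*m (G(m) = (2*m)*(-2) = -4*m)
H(C, A) = A + 6*A*C (H(C, A) = 6*A*C + A = A + 6*A*C)
o(k) = k*(-8 + 192*k)/8 (o(k) = ((-8*(1 + 6*(-4*k)))*k)/8 = ((-8*(1 - 24*k))*k)/8 = ((-8 + 192*k)*k)/8 = (k*(-8 + 192*k))/8 = k*(-8 + 192*k)/8)
1*o(29 - 1*(-35)) = 1*((29 - 1*(-35))*(-1 + 24*(29 - 1*(-35)))) = 1*((29 + 35)*(-1 + 24*(29 + 35))) = 1*(64*(-1 + 24*64)) = 1*(64*(-1 + 1536)) = 1*(64*1535) = 1*98240 = 98240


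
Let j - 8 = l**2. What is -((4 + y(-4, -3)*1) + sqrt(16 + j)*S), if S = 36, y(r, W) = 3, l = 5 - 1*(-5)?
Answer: -7 - 72*sqrt(31) ≈ -407.88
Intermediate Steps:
l = 10 (l = 5 + 5 = 10)
j = 108 (j = 8 + 10**2 = 8 + 100 = 108)
-((4 + y(-4, -3)*1) + sqrt(16 + j)*S) = -((4 + 3*1) + sqrt(16 + 108)*36) = -((4 + 3) + sqrt(124)*36) = -(7 + (2*sqrt(31))*36) = -(7 + 72*sqrt(31)) = -7 - 72*sqrt(31)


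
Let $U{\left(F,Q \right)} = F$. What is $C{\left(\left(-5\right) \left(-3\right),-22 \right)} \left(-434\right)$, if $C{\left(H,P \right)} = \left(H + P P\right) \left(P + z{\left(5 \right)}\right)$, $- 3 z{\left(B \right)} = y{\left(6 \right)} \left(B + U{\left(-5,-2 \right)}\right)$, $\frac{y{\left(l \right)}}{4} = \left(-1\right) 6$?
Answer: $4764452$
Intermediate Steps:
$y{\left(l \right)} = -24$ ($y{\left(l \right)} = 4 \left(\left(-1\right) 6\right) = 4 \left(-6\right) = -24$)
$z{\left(B \right)} = -40 + 8 B$ ($z{\left(B \right)} = - \frac{\left(-24\right) \left(B - 5\right)}{3} = - \frac{\left(-24\right) \left(-5 + B\right)}{3} = - \frac{120 - 24 B}{3} = -40 + 8 B$)
$C{\left(H,P \right)} = P \left(H + P^{2}\right)$ ($C{\left(H,P \right)} = \left(H + P P\right) \left(P + \left(-40 + 8 \cdot 5\right)\right) = \left(H + P^{2}\right) \left(P + \left(-40 + 40\right)\right) = \left(H + P^{2}\right) \left(P + 0\right) = \left(H + P^{2}\right) P = P \left(H + P^{2}\right)$)
$C{\left(\left(-5\right) \left(-3\right),-22 \right)} \left(-434\right) = - 22 \left(\left(-5\right) \left(-3\right) + \left(-22\right)^{2}\right) \left(-434\right) = - 22 \left(15 + 484\right) \left(-434\right) = \left(-22\right) 499 \left(-434\right) = \left(-10978\right) \left(-434\right) = 4764452$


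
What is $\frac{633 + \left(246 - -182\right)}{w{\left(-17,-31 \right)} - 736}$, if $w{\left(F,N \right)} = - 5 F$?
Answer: $- \frac{1061}{651} \approx -1.6298$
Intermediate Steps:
$\frac{633 + \left(246 - -182\right)}{w{\left(-17,-31 \right)} - 736} = \frac{633 + \left(246 - -182\right)}{\left(-5\right) \left(-17\right) - 736} = \frac{633 + \left(246 + 182\right)}{85 - 736} = \frac{633 + 428}{-651} = \left(- \frac{1}{651}\right) 1061 = - \frac{1061}{651}$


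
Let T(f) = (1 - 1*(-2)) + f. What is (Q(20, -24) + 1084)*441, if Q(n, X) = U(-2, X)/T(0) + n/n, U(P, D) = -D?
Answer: 482013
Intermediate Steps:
T(f) = 3 + f (T(f) = (1 + 2) + f = 3 + f)
Q(n, X) = 1 - X/3 (Q(n, X) = (-X)/(3 + 0) + n/n = -X/3 + 1 = 1 - X/3)
(Q(20, -24) + 1084)*441 = ((1 - ⅓*(-24)) + 1084)*441 = ((1 + 8) + 1084)*441 = (9 + 1084)*441 = 1093*441 = 482013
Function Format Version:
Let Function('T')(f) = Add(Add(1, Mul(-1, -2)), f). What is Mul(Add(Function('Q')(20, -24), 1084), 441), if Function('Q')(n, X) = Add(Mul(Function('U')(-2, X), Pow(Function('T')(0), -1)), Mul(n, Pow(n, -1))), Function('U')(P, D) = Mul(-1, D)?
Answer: 482013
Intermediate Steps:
Function('T')(f) = Add(3, f) (Function('T')(f) = Add(Add(1, 2), f) = Add(3, f))
Function('Q')(n, X) = Add(1, Mul(Rational(-1, 3), X)) (Function('Q')(n, X) = Add(Mul(Mul(-1, X), Pow(Add(3, 0), -1)), Mul(n, Pow(n, -1))) = Add(Mul(Mul(-1, X), Pow(3, -1)), 1) = Add(Mul(Mul(-1, X), Rational(1, 3)), 1) = Add(Mul(Rational(-1, 3), X), 1) = Add(1, Mul(Rational(-1, 3), X)))
Mul(Add(Function('Q')(20, -24), 1084), 441) = Mul(Add(Add(1, Mul(Rational(-1, 3), -24)), 1084), 441) = Mul(Add(Add(1, 8), 1084), 441) = Mul(Add(9, 1084), 441) = Mul(1093, 441) = 482013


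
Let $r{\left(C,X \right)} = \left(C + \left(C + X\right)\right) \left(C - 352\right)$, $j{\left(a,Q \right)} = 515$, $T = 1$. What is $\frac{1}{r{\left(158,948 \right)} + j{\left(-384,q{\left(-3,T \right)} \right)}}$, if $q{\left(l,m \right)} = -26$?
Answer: $- \frac{1}{244701} \approx -4.0866 \cdot 10^{-6}$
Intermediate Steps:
$r{\left(C,X \right)} = \left(-352 + C\right) \left(X + 2 C\right)$ ($r{\left(C,X \right)} = \left(X + 2 C\right) \left(-352 + C\right) = \left(-352 + C\right) \left(X + 2 C\right)$)
$\frac{1}{r{\left(158,948 \right)} + j{\left(-384,q{\left(-3,T \right)} \right)}} = \frac{1}{\left(\left(-704\right) 158 - 333696 + 2 \cdot 158^{2} + 158 \cdot 948\right) + 515} = \frac{1}{\left(-111232 - 333696 + 2 \cdot 24964 + 149784\right) + 515} = \frac{1}{\left(-111232 - 333696 + 49928 + 149784\right) + 515} = \frac{1}{-245216 + 515} = \frac{1}{-244701} = - \frac{1}{244701}$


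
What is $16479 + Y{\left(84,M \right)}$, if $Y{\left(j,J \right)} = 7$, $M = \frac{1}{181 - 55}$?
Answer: $16486$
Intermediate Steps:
$M = \frac{1}{126} \approx 0.0079365$
$16479 + Y{\left(84,M \right)} = 16479 + 7 = 16486$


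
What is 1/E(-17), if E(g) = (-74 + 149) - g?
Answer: 1/92 ≈ 0.010870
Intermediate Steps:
E(g) = 75 - g
1/E(-17) = 1/(75 - 1*(-17)) = 1/(75 + 17) = 1/92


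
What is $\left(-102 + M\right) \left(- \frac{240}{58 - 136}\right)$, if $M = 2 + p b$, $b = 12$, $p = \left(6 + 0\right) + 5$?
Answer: $\frac{1280}{13} \approx 98.462$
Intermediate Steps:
$p = 11$ ($p = 6 + 5 = 11$)
$M = 134$ ($M = 2 + 11 \cdot 12 = 2 + 132 = 134$)
$\left(-102 + M\right) \left(- \frac{240}{58 - 136}\right) = \left(-102 + 134\right) \left(- \frac{240}{58 - 136}\right) = 32 \left(- \frac{240}{58 - 136}\right) = 32 \left(- \frac{240}{-78}\right) = 32 \left(\left(-240\right) \left(- \frac{1}{78}\right)\right) = 32 \cdot \frac{40}{13} = \frac{1280}{13}$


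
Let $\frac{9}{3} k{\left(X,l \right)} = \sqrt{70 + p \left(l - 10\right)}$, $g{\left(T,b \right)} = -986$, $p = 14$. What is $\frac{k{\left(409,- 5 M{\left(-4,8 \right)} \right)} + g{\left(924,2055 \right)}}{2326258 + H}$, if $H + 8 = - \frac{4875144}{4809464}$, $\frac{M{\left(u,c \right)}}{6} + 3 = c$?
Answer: $- \frac{592766438}{1398501344357} + \frac{601183 i \sqrt{2170}}{4195504033071} \approx -0.00042386 + 6.675 \cdot 10^{-6} i$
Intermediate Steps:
$M{\left(u,c \right)} = -18 + 6 c$
$H = - \frac{5418857}{601183}$ ($H = -8 - \frac{4875144}{4809464} = -8 - \frac{609393}{601183} = - \frac{5418857}{601183} \approx -9.0137$)
$k{\left(X,l \right)} = \frac{\sqrt{-70 + 14 l}}{3}$ ($k{\left(X,l \right)} = \frac{\sqrt{70 + 14 \left(l - 10\right)}}{3} = \frac{\sqrt{70 + 14 \left(-10 + l\right)}}{3} = \frac{\sqrt{70 + \left(-140 + 14 l\right)}}{3} = \frac{\sqrt{-70 + 14 l}}{3}$)
$\frac{k{\left(409,- 5 M{\left(-4,8 \right)} \right)} + g{\left(924,2055 \right)}}{2326258 + H} = \frac{\frac{\sqrt{-70 + 14 \left(- 5 \left(-18 + 6 \cdot 8\right)\right)}}{3} - 986}{2326258 - \frac{5418857}{601183}} = \frac{\frac{\sqrt{-70 + 14 \left(- 5 \left(-18 + 48\right)\right)}}{3} - 986}{\frac{1398501344357}{601183}} = \left(\frac{\sqrt{-70 + 14 \left(\left(-5\right) 30\right)}}{3} - 986\right) \frac{601183}{1398501344357} = \left(\frac{\sqrt{-70 + 14 \left(-150\right)}}{3} - 986\right) \frac{601183}{1398501344357} = \left(\frac{\sqrt{-70 - 2100}}{3} - 986\right) \frac{601183}{1398501344357} = \left(\frac{\sqrt{-2170}}{3} - 986\right) \frac{601183}{1398501344357} = \left(\frac{i \sqrt{2170}}{3} - 986\right) \frac{601183}{1398501344357} = \left(-986 + \frac{i \sqrt{2170}}{3}\right) \frac{601183}{1398501344357} = - \frac{592766438}{1398501344357} + \frac{601183 i \sqrt{2170}}{4195504033071}$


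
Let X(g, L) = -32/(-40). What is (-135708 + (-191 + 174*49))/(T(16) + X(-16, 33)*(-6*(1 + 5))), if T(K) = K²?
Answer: -636865/1136 ≈ -560.62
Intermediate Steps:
X(g, L) = ⅘ (X(g, L) = -32*(-1/40) = ⅘)
(-135708 + (-191 + 174*49))/(T(16) + X(-16, 33)*(-6*(1 + 5))) = (-135708 + (-191 + 174*49))/(16² + 4*(-6*(1 + 5))/5) = (-135708 + (-191 + 8526))/(256 + 4*(-6*6)/5) = (-135708 + 8335)/(256 + (⅘)*(-36)) = -127373/(256 - 144/5) = -127373/1136/5 = -127373*5/1136 = -636865/1136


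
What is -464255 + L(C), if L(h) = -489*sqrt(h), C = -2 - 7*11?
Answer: -464255 - 489*I*sqrt(79) ≈ -4.6426e+5 - 4346.3*I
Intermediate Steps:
C = -79 (C = -2 - 77 = -79)
-464255 + L(C) = -464255 - 489*I*sqrt(79)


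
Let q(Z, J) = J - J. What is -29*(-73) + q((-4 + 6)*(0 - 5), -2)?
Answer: 2117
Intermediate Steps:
q(Z, J) = 0
-29*(-73) + q((-4 + 6)*(0 - 5), -2) = -29*(-73) + 0 = 2117 + 0 = 2117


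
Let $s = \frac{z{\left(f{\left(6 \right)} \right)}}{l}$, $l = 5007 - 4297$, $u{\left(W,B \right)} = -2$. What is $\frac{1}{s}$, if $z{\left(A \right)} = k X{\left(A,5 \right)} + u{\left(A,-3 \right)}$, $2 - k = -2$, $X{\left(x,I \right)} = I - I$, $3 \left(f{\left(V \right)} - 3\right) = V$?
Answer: $-355$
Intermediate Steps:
$f{\left(V \right)} = 3 + \frac{V}{3}$
$X{\left(x,I \right)} = 0$
$k = 4$ ($k = 2 - -2 = 2 + 2 = 4$)
$z{\left(A \right)} = -2$ ($z{\left(A \right)} = 4 \cdot 0 - 2 = 0 - 2 = -2$)
$l = 710$
$s = - \frac{1}{355}$ ($s = - \frac{2}{710} = \left(-2\right) \frac{1}{710} = - \frac{1}{355} \approx -0.0028169$)
$\frac{1}{s} = \frac{1}{- \frac{1}{355}} = -355$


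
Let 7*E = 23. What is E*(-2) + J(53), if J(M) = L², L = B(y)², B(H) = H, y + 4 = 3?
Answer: -39/7 ≈ -5.5714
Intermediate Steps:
y = -1 (y = -4 + 3 = -1)
L = 1 (L = (-1)² = 1)
E = 23/7 (E = (⅐)*23 = 23/7 ≈ 3.2857)
J(M) = 1 (J(M) = 1² = 1)
E*(-2) + J(53) = (23/7)*(-2) + 1 = -46/7 + 1 = -39/7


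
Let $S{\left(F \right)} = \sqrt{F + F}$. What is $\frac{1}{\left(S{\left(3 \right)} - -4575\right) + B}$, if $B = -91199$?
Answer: $- \frac{43312}{3751858685} - \frac{\sqrt{6}}{7503717370} \approx -1.1544 \cdot 10^{-5}$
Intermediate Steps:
$S{\left(F \right)} = \sqrt{2} \sqrt{F}$ ($S{\left(F \right)} = \sqrt{2 F} = \sqrt{2} \sqrt{F}$)
$\frac{1}{\left(S{\left(3 \right)} - -4575\right) + B} = \frac{1}{\left(\sqrt{2} \sqrt{3} - -4575\right) - 91199} = \frac{1}{\left(\sqrt{6} + 4575\right) - 91199} = \frac{1}{\left(4575 + \sqrt{6}\right) - 91199} = \frac{1}{-86624 + \sqrt{6}}$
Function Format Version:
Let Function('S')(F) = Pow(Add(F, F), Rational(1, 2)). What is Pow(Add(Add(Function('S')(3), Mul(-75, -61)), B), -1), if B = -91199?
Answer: Add(Rational(-43312, 3751858685), Mul(Rational(-1, 7503717370), Pow(6, Rational(1, 2)))) ≈ -1.1544e-5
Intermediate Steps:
Function('S')(F) = Mul(Pow(2, Rational(1, 2)), Pow(F, Rational(1, 2))) (Function('S')(F) = Pow(Mul(2, F), Rational(1, 2)) = Mul(Pow(2, Rational(1, 2)), Pow(F, Rational(1, 2))))
Pow(Add(Add(Function('S')(3), Mul(-75, -61)), B), -1) = Pow(Add(Add(Mul(Pow(2, Rational(1, 2)), Pow(3, Rational(1, 2))), Mul(-75, -61)), -91199), -1) = Pow(Add(Add(Pow(6, Rational(1, 2)), 4575), -91199), -1) = Pow(Add(Add(4575, Pow(6, Rational(1, 2))), -91199), -1) = Pow(Add(-86624, Pow(6, Rational(1, 2))), -1)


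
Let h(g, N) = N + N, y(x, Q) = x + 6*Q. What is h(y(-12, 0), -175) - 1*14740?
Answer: -15090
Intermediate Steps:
h(g, N) = 2*N
h(y(-12, 0), -175) - 1*14740 = 2*(-175) - 1*14740 = -350 - 14740 = -15090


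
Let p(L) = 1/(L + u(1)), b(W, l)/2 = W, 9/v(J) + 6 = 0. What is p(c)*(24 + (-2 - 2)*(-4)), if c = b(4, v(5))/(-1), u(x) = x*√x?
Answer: -40/7 ≈ -5.7143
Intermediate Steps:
u(x) = x^(3/2)
v(J) = -3/2 (v(J) = 9/(-6 + 0) = 9/(-6) = 9*(-⅙) = -3/2)
b(W, l) = 2*W
c = -8 (c = (2*4)/(-1) = 8*(-1) = -8)
p(L) = 1/(1 + L) (p(L) = 1/(L + 1^(3/2)) = 1/(L + 1) = 1/(1 + L))
p(c)*(24 + (-2 - 2)*(-4)) = (24 + (-2 - 2)*(-4))/(1 - 8) = (24 - 4*(-4))/(-7) = -(24 + 16)/7 = -⅐*40 = -40/7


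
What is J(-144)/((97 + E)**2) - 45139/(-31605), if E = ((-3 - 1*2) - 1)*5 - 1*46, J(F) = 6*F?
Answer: -16781/31605 ≈ -0.53096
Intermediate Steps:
E = -76 (E = ((-3 - 2) - 1)*5 - 46 = (-5 - 1)*5 - 46 = -6*5 - 46 = -30 - 46 = -76)
J(-144)/((97 + E)**2) - 45139/(-31605) = (6*(-144))/((97 - 76)**2) - 45139/(-31605) = -864/(21**2) - 45139*(-1/31605) = -864/441 + 45139/31605 = -864*1/441 + 45139/31605 = -96/49 + 45139/31605 = -16781/31605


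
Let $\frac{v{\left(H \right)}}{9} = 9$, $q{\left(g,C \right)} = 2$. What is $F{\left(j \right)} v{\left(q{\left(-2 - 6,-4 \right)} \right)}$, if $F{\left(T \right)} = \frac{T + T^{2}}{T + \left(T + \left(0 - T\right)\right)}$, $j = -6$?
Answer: $-405$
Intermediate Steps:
$v{\left(H \right)} = 81$ ($v{\left(H \right)} = 9 \cdot 9 = 81$)
$F{\left(T \right)} = \frac{T + T^{2}}{T}$ ($F{\left(T \right)} = \frac{T + T^{2}}{T + \left(T - T\right)} = \frac{T + T^{2}}{T + 0} = \frac{T + T^{2}}{T}$)
$F{\left(j \right)} v{\left(q{\left(-2 - 6,-4 \right)} \right)} = \left(1 - 6\right) 81 = \left(-5\right) 81 = -405$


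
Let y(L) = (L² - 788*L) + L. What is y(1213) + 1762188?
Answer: 2278926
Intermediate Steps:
y(L) = L² - 787*L
y(1213) + 1762188 = 1213*(-787 + 1213) + 1762188 = 1213*426 + 1762188 = 516738 + 1762188 = 2278926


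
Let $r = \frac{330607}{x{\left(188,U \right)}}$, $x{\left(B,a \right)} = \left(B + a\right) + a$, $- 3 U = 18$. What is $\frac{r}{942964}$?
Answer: $\frac{330607}{165961664} \approx 0.0019921$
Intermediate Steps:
$U = -6$ ($U = \left(- \frac{1}{3}\right) 18 = -6$)
$x{\left(B,a \right)} = B + 2 a$
$r = \frac{330607}{176}$ ($r = \frac{330607}{188 + 2 \left(-6\right)} = \frac{330607}{188 - 12} = \frac{330607}{176} \approx 1878.4$)
$\frac{r}{942964} = \frac{330607}{176 \cdot 942964} = \frac{330607}{176} \cdot \frac{1}{942964} = \frac{330607}{165961664}$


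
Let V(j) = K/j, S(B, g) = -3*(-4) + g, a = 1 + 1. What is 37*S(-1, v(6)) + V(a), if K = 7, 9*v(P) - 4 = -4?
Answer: 895/2 ≈ 447.50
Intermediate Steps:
a = 2
v(P) = 0 (v(P) = 4/9 + (⅑)*(-4) = 4/9 - 4/9 = 0)
S(B, g) = 12 + g
V(j) = 7/j
37*S(-1, v(6)) + V(a) = 37*(12 + 0) + 7/2 = 37*12 + 7*(½) = 444 + 7/2 = 895/2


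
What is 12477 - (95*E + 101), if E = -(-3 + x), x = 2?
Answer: 12281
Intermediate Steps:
E = 1 (E = -(-3 + 2) = -1*(-1) = 1)
12477 - (95*E + 101) = 12477 - (95*1 + 101) = 12477 - (95 + 101) = 12477 - 1*196 = 12477 - 196 = 12281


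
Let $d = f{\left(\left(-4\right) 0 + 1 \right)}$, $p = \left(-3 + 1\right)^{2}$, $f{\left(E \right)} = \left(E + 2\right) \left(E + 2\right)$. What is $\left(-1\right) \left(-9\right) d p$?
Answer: $324$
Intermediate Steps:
$f{\left(E \right)} = \left(2 + E\right)^{2}$ ($f{\left(E \right)} = \left(2 + E\right) \left(2 + E\right) = \left(2 + E\right)^{2}$)
$p = 4$ ($p = \left(-2\right)^{2} = 4$)
$d = 9$ ($d = \left(2 + \left(\left(-4\right) 0 + 1\right)\right)^{2} = \left(2 + \left(0 + 1\right)\right)^{2} = \left(2 + 1\right)^{2} = 3^{2} = 9$)
$\left(-1\right) \left(-9\right) d p = \left(-1\right) \left(-9\right) 9 \cdot 4 = 9 \cdot 9 \cdot 4 = 81 \cdot 4 = 324$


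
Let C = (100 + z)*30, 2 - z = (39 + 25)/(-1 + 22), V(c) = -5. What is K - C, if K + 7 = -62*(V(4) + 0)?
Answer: -18659/7 ≈ -2665.6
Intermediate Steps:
z = -22/21 (z = 2 - (39 + 25)/(-1 + 22) = 2 - 64/21 = -22/21 ≈ -1.0476)
K = 303 (K = -7 - 62*(-5 + 0) = -7 - 62*(-5) = -7 + 310 = 303)
C = 20780/7 (C = (100 - 22/21)*30 = (2078/21)*30 = 20780/7 ≈ 2968.6)
K - C = 303 - 1*20780/7 = 303 - 20780/7 = -18659/7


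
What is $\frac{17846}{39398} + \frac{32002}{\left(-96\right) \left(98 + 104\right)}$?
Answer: $- \frac{228686291}{191001504} \approx -1.1973$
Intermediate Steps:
$\frac{17846}{39398} + \frac{32002}{\left(-96\right) \left(98 + 104\right)} = 17846 \cdot \frac{1}{39398} + \frac{32002}{\left(-96\right) 202} = \frac{8923}{19699} + \frac{32002}{-19392} = \frac{8923}{19699} + 32002 \left(- \frac{1}{19392}\right) = \frac{8923}{19699} - \frac{16001}{9696} = - \frac{228686291}{191001504}$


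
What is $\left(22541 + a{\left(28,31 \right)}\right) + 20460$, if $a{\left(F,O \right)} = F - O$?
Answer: $42998$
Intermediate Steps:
$\left(22541 + a{\left(28,31 \right)}\right) + 20460 = \left(22541 + \left(28 - 31\right)\right) + 20460 = \left(22541 - 3\right) + 20460 = 22538 + 20460 = 42998$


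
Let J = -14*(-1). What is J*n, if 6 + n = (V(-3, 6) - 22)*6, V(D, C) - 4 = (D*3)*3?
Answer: -3864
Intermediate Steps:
V(D, C) = 4 + 9*D (V(D, C) = 4 + (D*3)*3 = 4 + (3*D)*3 = 4 + 9*D)
n = -276 (n = -6 + ((4 + 9*(-3)) - 22)*6 = -6 + ((4 - 27) - 22)*6 = -6 + (-23 - 22)*6 = -6 - 45*6 = -6 - 270 = -276)
J = 14
J*n = 14*(-276) = -3864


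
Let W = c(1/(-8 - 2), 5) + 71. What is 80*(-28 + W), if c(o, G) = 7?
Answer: 4000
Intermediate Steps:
W = 78 (W = 7 + 71 = 78)
80*(-28 + W) = 80*(-28 + 78) = 80*50 = 4000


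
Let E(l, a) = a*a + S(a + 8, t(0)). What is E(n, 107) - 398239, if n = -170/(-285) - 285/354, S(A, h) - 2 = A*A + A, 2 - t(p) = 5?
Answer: -373448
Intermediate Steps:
t(p) = -3 (t(p) = 2 - 1*5 = 2 - 5 = -3)
S(A, h) = 2 + A + A² (S(A, h) = 2 + (A*A + A) = 2 + (A² + A) = 2 + (A + A²) = 2 + A + A²)
n = -1403/6726 (n = -170*(-1/285) - 285*1/354 = 34/57 - 95/118 = -1403/6726 ≈ -0.20859)
E(l, a) = 10 + a + a² + (8 + a)² (E(l, a) = a*a + (2 + (a + 8) + (a + 8)²) = a² + (2 + (8 + a) + (8 + a)²) = a² + (10 + a + (8 + a)²) = 10 + a + a² + (8 + a)²)
E(n, 107) - 398239 = (74 + 2*107² + 17*107) - 398239 = (74 + 2*11449 + 1819) - 398239 = (74 + 22898 + 1819) - 398239 = 24791 - 398239 = -373448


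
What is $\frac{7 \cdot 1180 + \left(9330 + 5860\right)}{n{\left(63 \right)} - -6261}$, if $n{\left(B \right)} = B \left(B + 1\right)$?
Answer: $\frac{23450}{10293} \approx 2.2782$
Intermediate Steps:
$n{\left(B \right)} = B \left(1 + B\right)$
$\frac{7 \cdot 1180 + \left(9330 + 5860\right)}{n{\left(63 \right)} - -6261} = \frac{7 \cdot 1180 + \left(9330 + 5860\right)}{63 \left(1 + 63\right) - -6261} = \frac{8260 + 15190}{63 \cdot 64 + \left(6370 - 109\right)} = \frac{23450}{4032 + 6261} = \frac{23450}{10293}$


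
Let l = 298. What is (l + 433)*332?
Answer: 242692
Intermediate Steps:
(l + 433)*332 = (298 + 433)*332 = 731*332 = 242692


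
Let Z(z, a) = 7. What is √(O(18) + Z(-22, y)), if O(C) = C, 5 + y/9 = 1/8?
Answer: 5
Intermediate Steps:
y = -351/8 (y = -45 + 9*(1/8) = -45 + 9*(1*(⅛)) = -45 + 9*(⅛) = -45 + 9/8 = -351/8 ≈ -43.875)
√(O(18) + Z(-22, y)) = √(18 + 7) = √25 = 5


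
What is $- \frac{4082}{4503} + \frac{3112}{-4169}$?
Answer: $- \frac{31031194}{18773007} \approx -1.653$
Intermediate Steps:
$- \frac{4082}{4503} + \frac{3112}{-4169} = \left(-4082\right) \frac{1}{4503} + 3112 \left(- \frac{1}{4169}\right) = - \frac{4082}{4503} - \frac{3112}{4169} = - \frac{31031194}{18773007}$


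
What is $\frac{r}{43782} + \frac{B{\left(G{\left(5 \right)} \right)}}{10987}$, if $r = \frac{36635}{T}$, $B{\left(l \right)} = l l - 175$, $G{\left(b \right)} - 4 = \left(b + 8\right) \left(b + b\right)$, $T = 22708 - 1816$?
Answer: $\frac{16264568414609}{10049737967928} \approx 1.6184$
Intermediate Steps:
$T = 20892$ ($T = 22708 - 1816 = 20892$)
$G{\left(b \right)} = 4 + 2 b \left(8 + b\right)$ ($G{\left(b \right)} = 4 + \left(b + 8\right) \left(b + b\right) = 4 + \left(8 + b\right) 2 b = 4 + 2 b \left(8 + b\right)$)
$B{\left(l \right)} = -175 + l^{2}$ ($B{\left(l \right)} = l^{2} - 175 = -175 + l^{2}$)
$r = \frac{36635}{20892} \approx 1.7535$
$\frac{r}{43782} + \frac{B{\left(G{\left(5 \right)} \right)}}{10987} = \frac{36635}{20892 \cdot 43782} + \frac{-175 + \left(4 + 2 \cdot 5^{2} + 16 \cdot 5\right)^{2}}{10987} = \frac{36635}{20892} \cdot \frac{1}{43782} + \left(-175 + \left(4 + 2 \cdot 25 + 80\right)^{2}\right) \frac{1}{10987} = \frac{36635}{914693544} + \left(-175 + \left(4 + 50 + 80\right)^{2}\right) \frac{1}{10987} = \frac{36635}{914693544} + \left(-175 + 134^{2}\right) \frac{1}{10987} = \frac{36635}{914693544} + \left(-175 + 17956\right) \frac{1}{10987} = \frac{36635}{914693544} + 17781 \cdot \frac{1}{10987} = \frac{36635}{914693544} + \frac{17781}{10987} = \frac{16264568414609}{10049737967928}$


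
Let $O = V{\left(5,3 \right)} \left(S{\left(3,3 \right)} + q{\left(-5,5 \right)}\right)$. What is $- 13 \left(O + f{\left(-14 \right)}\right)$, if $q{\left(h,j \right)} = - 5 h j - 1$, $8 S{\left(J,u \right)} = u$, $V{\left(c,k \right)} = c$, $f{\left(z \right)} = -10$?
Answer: $- \frac{63635}{8} \approx -7954.4$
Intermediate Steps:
$S{\left(J,u \right)} = \frac{u}{8}$
$q{\left(h,j \right)} = -1 - 5 h j$ ($q{\left(h,j \right)} = - 5 h j - 1 = -1 - 5 h j$)
$O = \frac{4975}{8}$ ($O = 5 \left(\frac{1}{8} \cdot 3 - \left(1 - 125\right)\right) = 5 \left(\frac{3}{8} + \left(-1 + 125\right)\right) = 5 \left(\frac{3}{8} + 124\right) = 5 \cdot \frac{995}{8} = \frac{4975}{8} \approx 621.88$)
$- 13 \left(O + f{\left(-14 \right)}\right) = - 13 \left(\frac{4975}{8} - 10\right) = \left(-13\right) \frac{4895}{8} = - \frac{63635}{8}$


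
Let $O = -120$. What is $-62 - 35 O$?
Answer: $4138$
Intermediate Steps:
$-62 - 35 O = -62 - -4200 = -62 + 4200 = 4138$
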